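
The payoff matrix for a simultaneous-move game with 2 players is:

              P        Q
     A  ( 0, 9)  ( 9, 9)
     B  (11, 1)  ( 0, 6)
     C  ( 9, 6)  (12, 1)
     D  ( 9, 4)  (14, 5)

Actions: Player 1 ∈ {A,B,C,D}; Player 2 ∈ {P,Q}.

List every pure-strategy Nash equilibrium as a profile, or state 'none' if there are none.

(A,P): not NE [P1→B gives 11>0]
(A,Q): not NE [P1→D gives 14>9]
(B,P): not NE [P2→Q gives 6>1]
(B,Q): not NE [P1→D gives 14>0]
(C,P): not NE [P1→B gives 11>9]
(C,Q): not NE [P1→D gives 14>12; P2→P gives 6>1]
(D,P): not NE [P1→B gives 11>9; P2→Q gives 5>4]
(D,Q): NE

PSNE = {(D,Q)}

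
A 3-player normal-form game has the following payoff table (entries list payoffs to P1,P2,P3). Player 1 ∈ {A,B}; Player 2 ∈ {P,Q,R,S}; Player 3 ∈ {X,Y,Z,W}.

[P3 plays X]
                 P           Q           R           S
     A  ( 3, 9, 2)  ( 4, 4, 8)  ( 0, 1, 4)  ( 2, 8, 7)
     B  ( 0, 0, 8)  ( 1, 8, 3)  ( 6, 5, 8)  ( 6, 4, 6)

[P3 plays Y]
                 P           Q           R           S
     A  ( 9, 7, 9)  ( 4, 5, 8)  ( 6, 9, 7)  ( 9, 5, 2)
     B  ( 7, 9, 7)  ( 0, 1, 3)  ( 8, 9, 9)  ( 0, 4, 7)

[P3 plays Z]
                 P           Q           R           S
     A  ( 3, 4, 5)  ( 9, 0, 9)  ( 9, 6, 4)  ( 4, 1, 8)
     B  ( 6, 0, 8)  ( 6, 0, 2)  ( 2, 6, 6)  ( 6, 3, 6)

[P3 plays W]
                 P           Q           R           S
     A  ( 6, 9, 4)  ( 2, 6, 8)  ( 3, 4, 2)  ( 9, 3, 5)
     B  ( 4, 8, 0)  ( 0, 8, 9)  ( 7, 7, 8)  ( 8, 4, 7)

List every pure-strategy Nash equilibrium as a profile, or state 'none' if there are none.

NE set: (B,R,Y)

(A,P,X): not NE [P3→Y gives 9>2]
(A,P,Y): not NE [P2→R gives 9>7]
(A,P,Z): not NE [P1→B gives 6>3; P2→R gives 6>4; P3→Y gives 9>5]
(A,P,W): not NE [P3→Y gives 9>4]
(A,Q,X): not NE [P2→P gives 9>4; P3→Z gives 9>8]
(A,Q,Y): not NE [P2→R gives 9>5; P3→Z gives 9>8]
(A,Q,Z): not NE [P2→R gives 6>0]
(A,Q,W): not NE [P2→P gives 9>6; P3→Z gives 9>8]
(A,R,X): not NE [P1→B gives 6>0; P2→P gives 9>1; P3→Y gives 7>4]
(A,R,Y): not NE [P1→B gives 8>6]
(A,R,Z): not NE [P3→Y gives 7>4]
(A,R,W): not NE [P1→B gives 7>3; P2→P gives 9>4; P3→Y gives 7>2]
(A,S,X): not NE [P1→B gives 6>2; P2→P gives 9>8; P3→Z gives 8>7]
(A,S,Y): not NE [P2→R gives 9>5; P3→Z gives 8>2]
(A,S,Z): not NE [P1→B gives 6>4; P2→R gives 6>1]
(A,S,W): not NE [P2→P gives 9>3; P3→Z gives 8>5]
(B,P,X): not NE [P1→A gives 3>0; P2→Q gives 8>0]
(B,P,Y): not NE [P1→A gives 9>7; P3→Z gives 8>7]
(B,P,Z): not NE [P2→R gives 6>0]
(B,P,W): not NE [P1→A gives 6>4; P3→Z gives 8>0]
(B,Q,X): not NE [P1→A gives 4>1; P3→W gives 9>3]
(B,Q,Y): not NE [P1→A gives 4>0; P2→R gives 9>1; P3→W gives 9>3]
(B,Q,Z): not NE [P1→A gives 9>6; P2→R gives 6>0; P3→W gives 9>2]
(B,Q,W): not NE [P1→A gives 2>0]
(B,R,X): not NE [P2→Q gives 8>5; P3→Y gives 9>8]
(B,R,Y): NE
(B,R,Z): not NE [P1→A gives 9>2; P3→Y gives 9>6]
(B,R,W): not NE [P2→Q gives 8>7; P3→Y gives 9>8]
(B,S,X): not NE [P2→Q gives 8>4; P3→W gives 7>6]
(B,S,Y): not NE [P1→A gives 9>0; P2→R gives 9>4]
(B,S,Z): not NE [P2→R gives 6>3; P3→W gives 7>6]
(B,S,W): not NE [P1→A gives 9>8; P2→Q gives 8>4]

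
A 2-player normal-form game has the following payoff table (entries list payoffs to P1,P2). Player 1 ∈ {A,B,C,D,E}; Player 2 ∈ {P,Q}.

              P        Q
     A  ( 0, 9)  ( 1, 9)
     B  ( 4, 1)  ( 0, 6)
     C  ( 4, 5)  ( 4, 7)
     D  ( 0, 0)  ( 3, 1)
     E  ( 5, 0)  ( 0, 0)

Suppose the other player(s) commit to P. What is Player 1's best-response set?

BR_1 = {E}

u_1(A vs P) = 0
u_1(B vs P) = 4
u_1(C vs P) = 4
u_1(D vs P) = 0
u_1(E vs P) = 5
max payoff 5 at {E}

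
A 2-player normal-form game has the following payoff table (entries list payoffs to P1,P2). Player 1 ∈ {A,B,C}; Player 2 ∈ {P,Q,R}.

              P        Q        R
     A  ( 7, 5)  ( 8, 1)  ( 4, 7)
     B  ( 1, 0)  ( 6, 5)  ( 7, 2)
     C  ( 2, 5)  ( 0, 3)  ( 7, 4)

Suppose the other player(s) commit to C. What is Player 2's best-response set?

argmax u_2 = {P}

u_2(P vs C) = 5
u_2(Q vs C) = 3
u_2(R vs C) = 4
max payoff 5 at {P}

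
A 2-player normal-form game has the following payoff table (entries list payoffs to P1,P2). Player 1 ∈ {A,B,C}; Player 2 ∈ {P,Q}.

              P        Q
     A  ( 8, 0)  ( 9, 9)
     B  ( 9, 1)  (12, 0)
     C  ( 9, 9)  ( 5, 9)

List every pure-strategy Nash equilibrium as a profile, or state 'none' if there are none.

NE set: (B,P), (C,P)

(A,P): not NE [P1→C gives 9>8; P2→Q gives 9>0]
(A,Q): not NE [P1→B gives 12>9]
(B,P): NE
(B,Q): not NE [P2→P gives 1>0]
(C,P): NE
(C,Q): not NE [P1→B gives 12>5]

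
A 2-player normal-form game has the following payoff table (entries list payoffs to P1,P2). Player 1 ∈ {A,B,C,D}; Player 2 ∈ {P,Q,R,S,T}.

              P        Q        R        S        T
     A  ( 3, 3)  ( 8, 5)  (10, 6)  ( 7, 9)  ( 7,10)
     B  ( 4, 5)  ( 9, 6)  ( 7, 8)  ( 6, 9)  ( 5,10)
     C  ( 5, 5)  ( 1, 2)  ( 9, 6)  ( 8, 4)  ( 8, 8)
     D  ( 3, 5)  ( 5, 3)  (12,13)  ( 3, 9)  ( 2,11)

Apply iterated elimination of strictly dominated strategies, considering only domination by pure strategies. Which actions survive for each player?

P2 drop P (R beats it: A:6>3 B:8>5 C:6>5 D:13>5)
P2 drop Q (R beats it: A:6>5 B:8>6 C:6>2 D:13>3)
P1 drop B (A beats it: R:10>7 S:7>6 T:7>5)
P2 drop S (T beats it: A:10>9 C:8>4 D:11>9)
P1→{A,C,D} P2→{R,T}

Remaining: P1:{A,C,D} P2:{R,T}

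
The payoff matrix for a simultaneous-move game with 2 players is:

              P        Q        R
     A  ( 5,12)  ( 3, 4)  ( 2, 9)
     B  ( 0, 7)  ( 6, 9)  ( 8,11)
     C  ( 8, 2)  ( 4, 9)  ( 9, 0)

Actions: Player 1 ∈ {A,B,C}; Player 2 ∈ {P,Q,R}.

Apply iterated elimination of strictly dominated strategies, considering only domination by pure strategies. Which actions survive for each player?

Survivors P1:{B,C} P2:{Q,R}

P1 drop A (C beats it: P:8>5 Q:4>3 R:9>2)
P2 drop P (Q beats it: B:9>7 C:9>2)
P1→{B,C} P2→{Q,R}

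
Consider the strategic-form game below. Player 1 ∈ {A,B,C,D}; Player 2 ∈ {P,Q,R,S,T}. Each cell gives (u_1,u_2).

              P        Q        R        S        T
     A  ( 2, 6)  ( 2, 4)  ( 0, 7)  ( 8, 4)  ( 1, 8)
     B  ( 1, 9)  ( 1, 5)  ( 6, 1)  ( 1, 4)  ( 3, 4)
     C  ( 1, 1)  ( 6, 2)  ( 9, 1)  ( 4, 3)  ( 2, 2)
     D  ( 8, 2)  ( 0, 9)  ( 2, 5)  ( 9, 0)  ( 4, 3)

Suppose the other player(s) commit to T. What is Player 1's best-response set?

u_1(A vs T) = 1
u_1(B vs T) = 3
u_1(C vs T) = 2
u_1(D vs T) = 4
max payoff 4 at {D}

BR_1 = {D}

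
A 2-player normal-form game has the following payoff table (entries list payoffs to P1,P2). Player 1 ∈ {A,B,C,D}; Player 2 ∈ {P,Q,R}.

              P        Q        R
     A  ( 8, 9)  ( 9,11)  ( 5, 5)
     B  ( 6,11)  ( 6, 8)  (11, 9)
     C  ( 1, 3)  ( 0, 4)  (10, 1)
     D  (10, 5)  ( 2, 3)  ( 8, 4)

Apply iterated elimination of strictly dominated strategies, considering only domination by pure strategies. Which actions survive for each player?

P1 drop C (B beats it: P:6>1 Q:6>0 R:11>10)
P2 drop R (P beats it: A:9>5 B:11>9 D:5>4)
P1 drop B (A beats it: P:8>6 Q:9>6)
P1→{A,D} P2→{P,Q}

IESDS → P1:{A,D} P2:{P,Q}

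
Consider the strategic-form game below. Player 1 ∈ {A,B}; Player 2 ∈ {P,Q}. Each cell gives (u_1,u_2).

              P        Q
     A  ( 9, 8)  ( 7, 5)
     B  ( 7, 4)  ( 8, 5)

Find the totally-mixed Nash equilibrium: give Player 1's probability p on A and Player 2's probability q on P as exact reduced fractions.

P1 indiff ⇒ q·9+(1-q)·7 = q·7+(1-q)·8 ⇒ q(2) = (1-q)(1) ⇒ q = 1/3
P2 indiff ⇒ p·8+(1-p)·4 = p·5+(1-p)·5 ⇒ p(3) = (1-p)(1) ⇒ p = 1/4

(p,q) = (1/4, 1/3)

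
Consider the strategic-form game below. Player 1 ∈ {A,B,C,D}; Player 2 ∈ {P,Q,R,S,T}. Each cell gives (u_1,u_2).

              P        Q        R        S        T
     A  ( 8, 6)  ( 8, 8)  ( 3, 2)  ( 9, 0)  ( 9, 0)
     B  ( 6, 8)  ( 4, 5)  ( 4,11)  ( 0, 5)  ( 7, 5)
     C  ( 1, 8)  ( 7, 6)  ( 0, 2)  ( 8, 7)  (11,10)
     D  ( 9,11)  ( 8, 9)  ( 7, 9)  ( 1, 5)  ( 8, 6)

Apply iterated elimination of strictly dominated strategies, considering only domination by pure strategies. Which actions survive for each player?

IESDS → P1:{A,C,D} P2:{P,Q,T}

P1 drop B (D beats it: P:9>6 Q:8>4 R:7>4 S:1>0 T:8>7)
P2 drop R (P beats it: A:6>2 C:8>2 D:11>9)
P2 drop S (P beats it: A:6>0 C:8>7 D:11>5)
P1→{A,C,D} P2→{P,Q,T}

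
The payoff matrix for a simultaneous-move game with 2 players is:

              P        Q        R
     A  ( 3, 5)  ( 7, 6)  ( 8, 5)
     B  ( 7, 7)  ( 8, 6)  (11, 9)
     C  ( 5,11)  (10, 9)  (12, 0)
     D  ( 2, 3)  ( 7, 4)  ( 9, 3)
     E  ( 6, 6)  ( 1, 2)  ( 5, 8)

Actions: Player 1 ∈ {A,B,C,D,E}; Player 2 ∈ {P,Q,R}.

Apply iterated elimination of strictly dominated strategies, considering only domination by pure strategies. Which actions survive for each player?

P1 drop A (B beats it: P:7>3 Q:8>7 R:11>8)
P1 drop D (B beats it: P:7>2 Q:8>7 R:11>9)
P1 drop E (B beats it: P:7>6 Q:8>1 R:11>5)
P2 drop Q (P beats it: B:7>6 C:11>9)
P1→{B,C} P2→{P,R}

IESDS → P1:{B,C} P2:{P,R}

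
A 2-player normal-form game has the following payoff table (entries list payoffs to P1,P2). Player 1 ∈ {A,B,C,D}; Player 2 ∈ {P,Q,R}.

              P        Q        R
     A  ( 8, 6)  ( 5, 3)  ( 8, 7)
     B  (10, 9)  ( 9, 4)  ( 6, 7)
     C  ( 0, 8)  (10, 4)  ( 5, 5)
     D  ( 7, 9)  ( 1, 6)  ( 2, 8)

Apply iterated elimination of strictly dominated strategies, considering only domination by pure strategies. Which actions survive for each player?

P1 drop D (A beats it: P:8>7 Q:5>1 R:8>2)
P2 drop Q (P beats it: A:6>3 B:9>4 C:8>4)
P1 drop C (A beats it: P:8>0 R:8>5)
P1→{A,B} P2→{P,R}

IESDS → P1:{A,B} P2:{P,R}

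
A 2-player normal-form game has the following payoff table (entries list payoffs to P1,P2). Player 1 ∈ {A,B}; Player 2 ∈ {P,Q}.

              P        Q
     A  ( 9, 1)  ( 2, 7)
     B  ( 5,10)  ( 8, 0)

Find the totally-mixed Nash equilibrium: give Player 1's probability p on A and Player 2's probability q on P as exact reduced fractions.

P1 indiff ⇒ q·9+(1-q)·2 = q·5+(1-q)·8 ⇒ q(4) = (1-q)(6) ⇒ q = 3/5
P2 indiff ⇒ p·1+(1-p)·10 = p·7+(1-p)·0 ⇒ p(-6) = (1-p)(-10) ⇒ p = 5/8

p=5/8, q=3/5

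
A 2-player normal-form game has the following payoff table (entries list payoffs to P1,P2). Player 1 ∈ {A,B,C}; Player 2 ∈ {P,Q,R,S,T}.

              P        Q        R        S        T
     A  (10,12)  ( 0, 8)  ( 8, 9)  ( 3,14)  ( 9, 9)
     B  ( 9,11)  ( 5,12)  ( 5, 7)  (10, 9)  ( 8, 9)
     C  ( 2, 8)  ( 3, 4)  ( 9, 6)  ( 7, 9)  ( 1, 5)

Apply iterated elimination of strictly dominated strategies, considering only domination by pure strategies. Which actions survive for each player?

P2 drop R (P beats it: A:12>9 B:11>7 C:8>6)
P1 drop C (B beats it: P:9>2 Q:5>3 S:10>7 T:8>1)
P2 drop T (P beats it: A:12>9 B:11>9)
P1→{A,B} P2→{P,Q,S}

Survivors P1:{A,B} P2:{P,Q,S}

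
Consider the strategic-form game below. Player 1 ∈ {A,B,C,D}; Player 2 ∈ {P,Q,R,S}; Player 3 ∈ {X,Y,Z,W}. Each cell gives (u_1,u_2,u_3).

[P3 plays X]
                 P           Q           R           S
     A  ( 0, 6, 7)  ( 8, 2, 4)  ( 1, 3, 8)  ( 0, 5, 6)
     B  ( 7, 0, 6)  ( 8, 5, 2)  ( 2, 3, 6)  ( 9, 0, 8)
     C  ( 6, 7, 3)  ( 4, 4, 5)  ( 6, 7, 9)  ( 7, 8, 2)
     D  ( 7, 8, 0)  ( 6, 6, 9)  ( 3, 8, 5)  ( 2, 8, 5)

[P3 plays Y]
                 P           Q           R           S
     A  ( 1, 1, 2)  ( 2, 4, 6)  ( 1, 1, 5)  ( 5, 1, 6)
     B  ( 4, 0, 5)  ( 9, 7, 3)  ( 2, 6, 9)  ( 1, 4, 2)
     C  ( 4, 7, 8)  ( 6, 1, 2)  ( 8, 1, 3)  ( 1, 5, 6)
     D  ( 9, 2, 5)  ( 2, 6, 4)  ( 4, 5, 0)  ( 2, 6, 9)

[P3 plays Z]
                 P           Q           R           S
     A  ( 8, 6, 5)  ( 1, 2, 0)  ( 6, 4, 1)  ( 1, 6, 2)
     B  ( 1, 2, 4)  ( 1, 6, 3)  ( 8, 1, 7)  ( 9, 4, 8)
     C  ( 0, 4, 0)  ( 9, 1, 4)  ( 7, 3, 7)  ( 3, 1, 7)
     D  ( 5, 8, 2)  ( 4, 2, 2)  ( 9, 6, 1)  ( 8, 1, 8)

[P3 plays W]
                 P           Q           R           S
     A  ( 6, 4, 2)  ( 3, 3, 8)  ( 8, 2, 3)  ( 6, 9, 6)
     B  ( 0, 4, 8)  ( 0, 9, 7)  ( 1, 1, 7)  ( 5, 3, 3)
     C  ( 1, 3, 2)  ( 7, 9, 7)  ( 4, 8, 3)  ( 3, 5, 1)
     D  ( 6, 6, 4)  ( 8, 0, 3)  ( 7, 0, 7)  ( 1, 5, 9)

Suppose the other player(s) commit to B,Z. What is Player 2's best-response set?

u_2(P vs B,Z) = 2
u_2(Q vs B,Z) = 6
u_2(R vs B,Z) = 1
u_2(S vs B,Z) = 4
max payoff 6 at {Q}

BR_2 = {Q}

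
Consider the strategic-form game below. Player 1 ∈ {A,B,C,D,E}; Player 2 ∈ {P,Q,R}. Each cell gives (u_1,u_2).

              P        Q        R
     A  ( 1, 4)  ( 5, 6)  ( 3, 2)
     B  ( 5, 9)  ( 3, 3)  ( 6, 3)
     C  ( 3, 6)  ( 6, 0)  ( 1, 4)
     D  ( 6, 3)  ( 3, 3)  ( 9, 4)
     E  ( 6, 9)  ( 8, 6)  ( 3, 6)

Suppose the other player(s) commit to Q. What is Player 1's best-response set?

u_1(A vs Q) = 5
u_1(B vs Q) = 3
u_1(C vs Q) = 6
u_1(D vs Q) = 3
u_1(E vs Q) = 8
max payoff 8 at {E}

argmax u_1 = {E}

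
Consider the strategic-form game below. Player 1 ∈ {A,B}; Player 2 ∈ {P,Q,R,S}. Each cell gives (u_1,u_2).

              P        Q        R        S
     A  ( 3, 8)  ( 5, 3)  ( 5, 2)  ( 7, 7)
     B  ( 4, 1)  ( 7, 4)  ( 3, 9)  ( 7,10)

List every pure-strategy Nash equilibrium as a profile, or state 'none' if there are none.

(A,P): not NE [P1→B gives 4>3]
(A,Q): not NE [P1→B gives 7>5; P2→P gives 8>3]
(A,R): not NE [P2→P gives 8>2]
(A,S): not NE [P2→P gives 8>7]
(B,P): not NE [P2→S gives 10>1]
(B,Q): not NE [P2→S gives 10>4]
(B,R): not NE [P1→A gives 5>3; P2→S gives 10>9]
(B,S): NE

NE set: (B,S)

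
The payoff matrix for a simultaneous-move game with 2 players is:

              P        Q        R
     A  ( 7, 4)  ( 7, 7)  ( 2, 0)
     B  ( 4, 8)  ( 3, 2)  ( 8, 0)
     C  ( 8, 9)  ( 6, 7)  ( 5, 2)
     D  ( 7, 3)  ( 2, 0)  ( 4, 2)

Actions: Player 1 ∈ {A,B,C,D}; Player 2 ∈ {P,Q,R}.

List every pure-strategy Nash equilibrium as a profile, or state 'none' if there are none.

NE set: (A,Q), (C,P)

(A,P): not NE [P1→C gives 8>7; P2→Q gives 7>4]
(A,Q): NE
(A,R): not NE [P1→B gives 8>2; P2→Q gives 7>0]
(B,P): not NE [P1→C gives 8>4]
(B,Q): not NE [P1→A gives 7>3; P2→P gives 8>2]
(B,R): not NE [P2→P gives 8>0]
(C,P): NE
(C,Q): not NE [P1→A gives 7>6; P2→P gives 9>7]
(C,R): not NE [P1→B gives 8>5; P2→P gives 9>2]
(D,P): not NE [P1→C gives 8>7]
(D,Q): not NE [P1→A gives 7>2; P2→P gives 3>0]
(D,R): not NE [P1→B gives 8>4; P2→P gives 3>2]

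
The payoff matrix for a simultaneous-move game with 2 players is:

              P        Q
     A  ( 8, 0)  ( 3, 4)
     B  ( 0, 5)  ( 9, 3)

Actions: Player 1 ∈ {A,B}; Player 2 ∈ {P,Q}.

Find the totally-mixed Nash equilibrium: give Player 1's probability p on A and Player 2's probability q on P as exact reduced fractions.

P1 mixes 1/3 on A; P2 mixes 3/7 on P

P1 indiff ⇒ q·8+(1-q)·3 = q·0+(1-q)·9 ⇒ q(8) = (1-q)(6) ⇒ q = 3/7
P2 indiff ⇒ p·0+(1-p)·5 = p·4+(1-p)·3 ⇒ p(-4) = (1-p)(-2) ⇒ p = 1/3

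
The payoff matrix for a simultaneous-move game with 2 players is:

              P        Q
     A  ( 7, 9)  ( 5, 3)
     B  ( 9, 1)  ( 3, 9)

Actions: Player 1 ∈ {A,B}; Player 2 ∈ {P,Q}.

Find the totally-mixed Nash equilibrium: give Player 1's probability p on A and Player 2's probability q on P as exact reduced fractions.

(p,q) = (4/7, 1/2)

P1 indiff ⇒ q·7+(1-q)·5 = q·9+(1-q)·3 ⇒ q(-2) = (1-q)(-2) ⇒ q = 1/2
P2 indiff ⇒ p·9+(1-p)·1 = p·3+(1-p)·9 ⇒ p(6) = (1-p)(8) ⇒ p = 4/7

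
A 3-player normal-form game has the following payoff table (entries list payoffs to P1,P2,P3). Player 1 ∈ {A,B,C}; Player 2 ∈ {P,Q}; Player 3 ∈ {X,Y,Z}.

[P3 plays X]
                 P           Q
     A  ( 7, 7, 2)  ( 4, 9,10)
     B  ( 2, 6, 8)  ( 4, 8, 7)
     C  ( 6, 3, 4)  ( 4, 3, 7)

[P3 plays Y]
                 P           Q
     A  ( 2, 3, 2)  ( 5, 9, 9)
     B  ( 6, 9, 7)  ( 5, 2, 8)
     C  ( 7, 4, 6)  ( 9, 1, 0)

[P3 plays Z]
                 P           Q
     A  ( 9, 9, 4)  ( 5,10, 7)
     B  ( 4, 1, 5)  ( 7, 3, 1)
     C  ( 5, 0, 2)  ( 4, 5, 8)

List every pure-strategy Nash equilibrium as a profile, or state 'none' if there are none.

(A,P,X): not NE [P2→Q gives 9>7; P3→Z gives 4>2]
(A,P,Y): not NE [P1→C gives 7>2; P2→Q gives 9>3; P3→Z gives 4>2]
(A,P,Z): not NE [P2→Q gives 10>9]
(A,Q,X): NE
(A,Q,Y): not NE [P1→C gives 9>5; P3→X gives 10>9]
(A,Q,Z): not NE [P1→B gives 7>5; P3→X gives 10>7]
(B,P,X): not NE [P1→A gives 7>2; P2→Q gives 8>6]
(B,P,Y): not NE [P1→C gives 7>6; P3→X gives 8>7]
(B,P,Z): not NE [P1→A gives 9>4; P2→Q gives 3>1; P3→X gives 8>5]
(B,Q,X): not NE [P3→Y gives 8>7]
(B,Q,Y): not NE [P1→C gives 9>5; P2→P gives 9>2]
(B,Q,Z): not NE [P3→Y gives 8>1]
(C,P,X): not NE [P1→A gives 7>6; P3→Y gives 6>4]
(C,P,Y): NE
(C,P,Z): not NE [P1→A gives 9>5; P2→Q gives 5>0; P3→Y gives 6>2]
(C,Q,X): not NE [P3→Z gives 8>7]
(C,Q,Y): not NE [P2→P gives 4>1; P3→Z gives 8>0]
(C,Q,Z): not NE [P1→B gives 7>4]

Nash profiles: (A,Q,X), (C,P,Y)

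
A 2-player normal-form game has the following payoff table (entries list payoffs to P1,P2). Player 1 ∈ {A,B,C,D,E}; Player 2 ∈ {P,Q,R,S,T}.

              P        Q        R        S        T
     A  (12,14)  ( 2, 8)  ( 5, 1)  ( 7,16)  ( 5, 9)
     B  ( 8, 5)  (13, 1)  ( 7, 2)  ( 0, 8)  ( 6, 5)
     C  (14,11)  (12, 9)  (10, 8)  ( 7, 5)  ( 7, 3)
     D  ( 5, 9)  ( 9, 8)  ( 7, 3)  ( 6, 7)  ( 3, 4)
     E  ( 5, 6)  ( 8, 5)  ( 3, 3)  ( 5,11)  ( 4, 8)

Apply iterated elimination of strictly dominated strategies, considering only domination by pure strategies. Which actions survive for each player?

Remaining: P1:{A,C} P2:{P,S}

P1 drop D (C beats it: P:14>5 Q:12>9 R:10>7 S:7>6 T:7>3)
P1 drop E (C beats it: P:14>5 Q:12>8 R:10>3 S:7>5 T:7>4)
P2 drop Q (P beats it: A:14>8 B:5>1 C:11>9)
P1 drop B (C beats it: P:14>8 R:10>7 S:7>0 T:7>6)
P2 drop R (P beats it: A:14>1 C:11>8)
P2 drop T (P beats it: A:14>9 C:11>3)
P1→{A,C} P2→{P,S}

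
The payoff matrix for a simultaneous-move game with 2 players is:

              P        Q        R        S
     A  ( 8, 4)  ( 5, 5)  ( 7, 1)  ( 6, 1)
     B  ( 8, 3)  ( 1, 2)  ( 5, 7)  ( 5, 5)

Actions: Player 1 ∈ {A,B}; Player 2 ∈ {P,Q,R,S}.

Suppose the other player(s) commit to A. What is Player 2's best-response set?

argmax u_2 = {Q}

u_2(P vs A) = 4
u_2(Q vs A) = 5
u_2(R vs A) = 1
u_2(S vs A) = 1
max payoff 5 at {Q}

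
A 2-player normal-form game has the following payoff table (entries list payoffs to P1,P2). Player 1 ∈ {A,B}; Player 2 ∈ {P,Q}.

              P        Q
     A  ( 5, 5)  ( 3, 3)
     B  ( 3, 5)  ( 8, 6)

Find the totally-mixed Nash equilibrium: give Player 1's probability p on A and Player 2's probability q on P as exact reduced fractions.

p=1/3, q=5/7

P1 indiff ⇒ q·5+(1-q)·3 = q·3+(1-q)·8 ⇒ q(2) = (1-q)(5) ⇒ q = 5/7
P2 indiff ⇒ p·5+(1-p)·5 = p·3+(1-p)·6 ⇒ p(2) = (1-p)(1) ⇒ p = 1/3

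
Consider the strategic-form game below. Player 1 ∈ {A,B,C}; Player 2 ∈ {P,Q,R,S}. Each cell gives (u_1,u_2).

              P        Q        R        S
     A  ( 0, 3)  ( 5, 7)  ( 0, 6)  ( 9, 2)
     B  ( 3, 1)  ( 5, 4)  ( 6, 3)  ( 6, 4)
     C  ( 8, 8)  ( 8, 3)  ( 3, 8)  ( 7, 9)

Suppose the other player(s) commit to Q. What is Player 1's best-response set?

u_1(A vs Q) = 5
u_1(B vs Q) = 5
u_1(C vs Q) = 8
max payoff 8 at {C}

BR_1 = {C}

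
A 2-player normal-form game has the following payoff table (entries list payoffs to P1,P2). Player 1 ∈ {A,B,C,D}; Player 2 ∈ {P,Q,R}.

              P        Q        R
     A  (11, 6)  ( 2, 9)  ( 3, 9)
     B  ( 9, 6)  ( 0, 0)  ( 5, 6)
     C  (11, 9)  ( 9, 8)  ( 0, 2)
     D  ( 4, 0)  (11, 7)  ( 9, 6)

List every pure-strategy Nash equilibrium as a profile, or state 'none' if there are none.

Nash profiles: (C,P), (D,Q)

(A,P): not NE [P2→R gives 9>6]
(A,Q): not NE [P1→D gives 11>2]
(A,R): not NE [P1→D gives 9>3]
(B,P): not NE [P1→C gives 11>9]
(B,Q): not NE [P1→D gives 11>0; P2→R gives 6>0]
(B,R): not NE [P1→D gives 9>5]
(C,P): NE
(C,Q): not NE [P1→D gives 11>9; P2→P gives 9>8]
(C,R): not NE [P1→D gives 9>0; P2→P gives 9>2]
(D,P): not NE [P1→C gives 11>4; P2→Q gives 7>0]
(D,Q): NE
(D,R): not NE [P2→Q gives 7>6]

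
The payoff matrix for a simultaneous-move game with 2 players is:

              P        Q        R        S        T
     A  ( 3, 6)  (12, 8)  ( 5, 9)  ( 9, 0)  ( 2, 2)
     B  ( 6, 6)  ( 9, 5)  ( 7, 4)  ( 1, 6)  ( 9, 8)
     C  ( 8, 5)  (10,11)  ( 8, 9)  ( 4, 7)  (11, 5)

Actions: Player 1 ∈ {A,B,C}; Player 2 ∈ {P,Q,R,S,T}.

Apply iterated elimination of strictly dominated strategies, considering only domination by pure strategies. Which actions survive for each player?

Remaining: P1:{A,C} P2:{Q,R}

P1 drop B (C beats it: P:8>6 Q:10>9 R:8>7 S:4>1 T:11>9)
P2 drop P (Q beats it: A:8>6 C:11>5)
P2 drop S (Q beats it: A:8>0 C:11>7)
P2 drop T (Q beats it: A:8>2 C:11>5)
P1→{A,C} P2→{Q,R}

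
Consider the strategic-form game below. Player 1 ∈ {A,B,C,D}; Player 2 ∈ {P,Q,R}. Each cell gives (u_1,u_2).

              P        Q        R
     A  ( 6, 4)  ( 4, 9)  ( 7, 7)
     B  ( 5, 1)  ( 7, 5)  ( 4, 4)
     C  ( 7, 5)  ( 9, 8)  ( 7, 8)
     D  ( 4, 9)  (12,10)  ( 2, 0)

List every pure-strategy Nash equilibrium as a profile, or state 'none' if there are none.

(A,P): not NE [P1→C gives 7>6; P2→Q gives 9>4]
(A,Q): not NE [P1→D gives 12>4]
(A,R): not NE [P2→Q gives 9>7]
(B,P): not NE [P1→C gives 7>5; P2→Q gives 5>1]
(B,Q): not NE [P1→D gives 12>7]
(B,R): not NE [P1→C gives 7>4; P2→Q gives 5>4]
(C,P): not NE [P2→R gives 8>5]
(C,Q): not NE [P1→D gives 12>9]
(C,R): NE
(D,P): not NE [P1→C gives 7>4; P2→Q gives 10>9]
(D,Q): NE
(D,R): not NE [P1→C gives 7>2; P2→Q gives 10>0]

NE set: (C,R), (D,Q)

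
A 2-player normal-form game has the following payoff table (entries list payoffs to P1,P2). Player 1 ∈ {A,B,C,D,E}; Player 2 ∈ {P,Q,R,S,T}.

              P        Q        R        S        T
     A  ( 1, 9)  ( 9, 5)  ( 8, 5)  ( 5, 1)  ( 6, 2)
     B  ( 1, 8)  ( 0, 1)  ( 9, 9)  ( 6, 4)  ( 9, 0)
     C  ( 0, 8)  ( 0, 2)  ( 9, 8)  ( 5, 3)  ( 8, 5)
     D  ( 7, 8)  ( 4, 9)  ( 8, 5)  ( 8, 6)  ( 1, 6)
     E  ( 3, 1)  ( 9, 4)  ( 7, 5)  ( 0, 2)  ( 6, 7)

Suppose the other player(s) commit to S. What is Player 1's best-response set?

P1 best: {D}

u_1(A vs S) = 5
u_1(B vs S) = 6
u_1(C vs S) = 5
u_1(D vs S) = 8
u_1(E vs S) = 0
max payoff 8 at {D}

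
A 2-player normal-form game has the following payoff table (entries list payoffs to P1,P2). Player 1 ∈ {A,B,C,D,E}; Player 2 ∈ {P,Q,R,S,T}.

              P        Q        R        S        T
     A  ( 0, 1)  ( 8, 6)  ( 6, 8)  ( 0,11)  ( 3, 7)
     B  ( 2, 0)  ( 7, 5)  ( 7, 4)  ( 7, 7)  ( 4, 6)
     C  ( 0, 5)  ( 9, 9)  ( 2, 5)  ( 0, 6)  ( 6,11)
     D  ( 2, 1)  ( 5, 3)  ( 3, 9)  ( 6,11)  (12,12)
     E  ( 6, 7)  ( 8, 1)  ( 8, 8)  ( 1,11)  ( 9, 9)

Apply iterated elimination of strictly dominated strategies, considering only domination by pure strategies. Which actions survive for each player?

IESDS → P1:{B,D} P2:{S,T}

P2 drop P (S beats it: A:11>1 B:7>0 C:6>5 D:11>1 E:11>7)
P2 drop Q (T beats it: A:7>6 B:6>5 C:11>9 D:12>3 E:9>1)
P1 drop A (B beats it: R:7>6 S:7>0 T:4>3)
P1 drop C (D beats it: R:3>2 S:6>0 T:12>6)
P2 drop R (S beats it: B:7>4 D:11>9 E:11>8)
P1 drop E (D beats it: S:6>1 T:12>9)
P1→{B,D} P2→{S,T}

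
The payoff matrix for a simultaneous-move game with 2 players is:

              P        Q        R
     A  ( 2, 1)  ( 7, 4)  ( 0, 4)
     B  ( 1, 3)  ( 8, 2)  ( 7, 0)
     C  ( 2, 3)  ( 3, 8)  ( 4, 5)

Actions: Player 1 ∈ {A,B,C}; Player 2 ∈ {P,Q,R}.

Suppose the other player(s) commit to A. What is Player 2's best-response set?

P2 best: {Q,R}

u_2(P vs A) = 1
u_2(Q vs A) = 4
u_2(R vs A) = 4
max payoff 4 at {Q,R}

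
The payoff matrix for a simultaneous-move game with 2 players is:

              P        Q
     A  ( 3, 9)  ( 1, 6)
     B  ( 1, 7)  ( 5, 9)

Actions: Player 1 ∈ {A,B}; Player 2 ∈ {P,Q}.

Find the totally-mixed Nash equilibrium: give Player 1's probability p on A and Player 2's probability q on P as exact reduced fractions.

P1 indiff ⇒ q·3+(1-q)·1 = q·1+(1-q)·5 ⇒ q(2) = (1-q)(4) ⇒ q = 2/3
P2 indiff ⇒ p·9+(1-p)·7 = p·6+(1-p)·9 ⇒ p(3) = (1-p)(2) ⇒ p = 2/5

(p,q) = (2/5, 2/3)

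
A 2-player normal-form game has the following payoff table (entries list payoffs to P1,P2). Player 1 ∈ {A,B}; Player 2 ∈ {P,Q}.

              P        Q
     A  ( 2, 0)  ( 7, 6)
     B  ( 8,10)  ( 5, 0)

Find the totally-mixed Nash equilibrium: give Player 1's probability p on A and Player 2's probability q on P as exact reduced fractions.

P1 indiff ⇒ q·2+(1-q)·7 = q·8+(1-q)·5 ⇒ q(-6) = (1-q)(-2) ⇒ q = 1/4
P2 indiff ⇒ p·0+(1-p)·10 = p·6+(1-p)·0 ⇒ p(-6) = (1-p)(-10) ⇒ p = 5/8

p=5/8, q=1/4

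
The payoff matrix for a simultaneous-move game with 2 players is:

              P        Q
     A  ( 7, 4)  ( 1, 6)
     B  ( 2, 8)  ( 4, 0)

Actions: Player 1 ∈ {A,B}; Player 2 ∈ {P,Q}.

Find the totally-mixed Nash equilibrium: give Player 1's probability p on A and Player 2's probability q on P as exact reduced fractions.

P1 indiff ⇒ q·7+(1-q)·1 = q·2+(1-q)·4 ⇒ q(5) = (1-q)(3) ⇒ q = 3/8
P2 indiff ⇒ p·4+(1-p)·8 = p·6+(1-p)·0 ⇒ p(-2) = (1-p)(-8) ⇒ p = 4/5

P1 mixes 4/5 on A; P2 mixes 3/8 on P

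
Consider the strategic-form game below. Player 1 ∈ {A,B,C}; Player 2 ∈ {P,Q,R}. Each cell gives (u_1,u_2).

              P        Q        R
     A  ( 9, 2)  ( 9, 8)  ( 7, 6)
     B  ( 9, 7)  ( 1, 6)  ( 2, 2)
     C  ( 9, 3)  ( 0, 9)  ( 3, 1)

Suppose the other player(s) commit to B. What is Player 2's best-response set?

argmax u_2 = {P}

u_2(P vs B) = 7
u_2(Q vs B) = 6
u_2(R vs B) = 2
max payoff 7 at {P}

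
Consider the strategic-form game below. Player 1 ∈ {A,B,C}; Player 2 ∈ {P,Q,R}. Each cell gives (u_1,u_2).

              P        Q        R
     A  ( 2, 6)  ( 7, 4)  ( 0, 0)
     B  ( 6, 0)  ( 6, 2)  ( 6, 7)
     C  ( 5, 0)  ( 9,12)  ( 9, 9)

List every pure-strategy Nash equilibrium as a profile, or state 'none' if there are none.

NE set: (C,Q)

(A,P): not NE [P1→B gives 6>2]
(A,Q): not NE [P1→C gives 9>7; P2→P gives 6>4]
(A,R): not NE [P1→C gives 9>0; P2→P gives 6>0]
(B,P): not NE [P2→R gives 7>0]
(B,Q): not NE [P1→C gives 9>6; P2→R gives 7>2]
(B,R): not NE [P1→C gives 9>6]
(C,P): not NE [P1→B gives 6>5; P2→Q gives 12>0]
(C,Q): NE
(C,R): not NE [P2→Q gives 12>9]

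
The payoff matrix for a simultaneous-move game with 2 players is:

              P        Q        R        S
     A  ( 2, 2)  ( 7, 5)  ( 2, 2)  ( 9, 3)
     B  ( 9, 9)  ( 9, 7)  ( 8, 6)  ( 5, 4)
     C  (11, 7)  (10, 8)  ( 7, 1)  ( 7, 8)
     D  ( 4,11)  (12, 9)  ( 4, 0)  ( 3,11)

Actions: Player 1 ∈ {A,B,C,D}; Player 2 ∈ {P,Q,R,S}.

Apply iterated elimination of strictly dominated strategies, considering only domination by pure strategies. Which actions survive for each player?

P2 drop R (Q beats it: A:5>2 B:7>6 C:8>1 D:9>0)
P1 drop B (C beats it: P:11>9 Q:10>9 S:7>5)
P1→{A,C,D} P2→{P,Q,S}

IESDS → P1:{A,C,D} P2:{P,Q,S}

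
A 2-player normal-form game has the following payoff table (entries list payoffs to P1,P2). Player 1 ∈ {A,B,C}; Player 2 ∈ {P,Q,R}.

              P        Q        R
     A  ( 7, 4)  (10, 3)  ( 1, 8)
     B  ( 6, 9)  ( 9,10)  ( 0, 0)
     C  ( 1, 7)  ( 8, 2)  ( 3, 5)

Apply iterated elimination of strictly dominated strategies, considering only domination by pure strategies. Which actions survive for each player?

P1 drop B (A beats it: P:7>6 Q:10>9 R:1>0)
P2 drop Q (P beats it: A:4>3 C:7>2)
P1→{A,C} P2→{P,R}

Remaining: P1:{A,C} P2:{P,R}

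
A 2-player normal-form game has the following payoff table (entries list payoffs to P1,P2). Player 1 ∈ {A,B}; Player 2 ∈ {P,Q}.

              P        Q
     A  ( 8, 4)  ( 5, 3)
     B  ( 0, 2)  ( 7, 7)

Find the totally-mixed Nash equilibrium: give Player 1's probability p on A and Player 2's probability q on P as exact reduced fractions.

P1 indiff ⇒ q·8+(1-q)·5 = q·0+(1-q)·7 ⇒ q(8) = (1-q)(2) ⇒ q = 1/5
P2 indiff ⇒ p·4+(1-p)·2 = p·3+(1-p)·7 ⇒ p(1) = (1-p)(5) ⇒ p = 5/6

p=5/6, q=1/5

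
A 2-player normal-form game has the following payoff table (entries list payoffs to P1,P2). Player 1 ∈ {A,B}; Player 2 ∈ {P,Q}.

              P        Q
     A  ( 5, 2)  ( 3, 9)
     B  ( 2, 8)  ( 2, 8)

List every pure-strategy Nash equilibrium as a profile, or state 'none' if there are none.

(A,P): not NE [P2→Q gives 9>2]
(A,Q): NE
(B,P): not NE [P1→A gives 5>2]
(B,Q): not NE [P1→A gives 3>2]

PSNE = {(A,Q)}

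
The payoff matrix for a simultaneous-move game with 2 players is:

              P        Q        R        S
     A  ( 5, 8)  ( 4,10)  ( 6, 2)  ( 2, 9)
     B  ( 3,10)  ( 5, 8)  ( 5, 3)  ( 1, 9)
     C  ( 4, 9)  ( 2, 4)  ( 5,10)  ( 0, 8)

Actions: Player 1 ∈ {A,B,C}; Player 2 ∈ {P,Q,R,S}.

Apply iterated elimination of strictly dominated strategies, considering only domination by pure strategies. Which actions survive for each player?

IESDS → P1:{A,B} P2:{P,Q,S}

P1 drop C (A beats it: P:5>4 Q:4>2 R:6>5 S:2>0)
P2 drop R (P beats it: A:8>2 B:10>3)
P1→{A,B} P2→{P,Q,S}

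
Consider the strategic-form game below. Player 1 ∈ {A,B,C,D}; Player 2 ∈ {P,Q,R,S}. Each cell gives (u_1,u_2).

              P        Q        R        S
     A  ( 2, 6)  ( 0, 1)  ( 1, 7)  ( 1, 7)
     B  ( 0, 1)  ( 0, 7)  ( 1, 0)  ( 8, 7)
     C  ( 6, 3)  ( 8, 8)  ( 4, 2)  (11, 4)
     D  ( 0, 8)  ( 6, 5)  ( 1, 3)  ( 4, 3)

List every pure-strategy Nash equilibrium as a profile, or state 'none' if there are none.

NE set: (C,Q)

(A,P): not NE [P1→C gives 6>2; P2→S gives 7>6]
(A,Q): not NE [P1→C gives 8>0; P2→S gives 7>1]
(A,R): not NE [P1→C gives 4>1]
(A,S): not NE [P1→C gives 11>1]
(B,P): not NE [P1→C gives 6>0; P2→S gives 7>1]
(B,Q): not NE [P1→C gives 8>0]
(B,R): not NE [P1→C gives 4>1; P2→S gives 7>0]
(B,S): not NE [P1→C gives 11>8]
(C,P): not NE [P2→Q gives 8>3]
(C,Q): NE
(C,R): not NE [P2→Q gives 8>2]
(C,S): not NE [P2→Q gives 8>4]
(D,P): not NE [P1→C gives 6>0]
(D,Q): not NE [P1→C gives 8>6; P2→P gives 8>5]
(D,R): not NE [P1→C gives 4>1; P2→P gives 8>3]
(D,S): not NE [P1→C gives 11>4; P2→P gives 8>3]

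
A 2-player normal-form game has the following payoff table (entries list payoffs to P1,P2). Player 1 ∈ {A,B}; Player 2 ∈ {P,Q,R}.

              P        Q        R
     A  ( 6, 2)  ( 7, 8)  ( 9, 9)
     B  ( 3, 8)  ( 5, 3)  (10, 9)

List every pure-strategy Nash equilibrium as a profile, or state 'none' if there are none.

PSNE = {(B,R)}

(A,P): not NE [P2→R gives 9>2]
(A,Q): not NE [P2→R gives 9>8]
(A,R): not NE [P1→B gives 10>9]
(B,P): not NE [P1→A gives 6>3; P2→R gives 9>8]
(B,Q): not NE [P1→A gives 7>5; P2→R gives 9>3]
(B,R): NE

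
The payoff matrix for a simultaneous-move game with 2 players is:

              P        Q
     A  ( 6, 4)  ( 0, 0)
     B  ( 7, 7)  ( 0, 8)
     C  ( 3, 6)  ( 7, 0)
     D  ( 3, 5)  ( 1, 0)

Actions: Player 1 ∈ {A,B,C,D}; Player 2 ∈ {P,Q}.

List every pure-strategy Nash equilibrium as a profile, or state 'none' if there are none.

No pure NE.

(A,P): not NE [P1→B gives 7>6]
(A,Q): not NE [P1→C gives 7>0; P2→P gives 4>0]
(B,P): not NE [P2→Q gives 8>7]
(B,Q): not NE [P1→C gives 7>0]
(C,P): not NE [P1→B gives 7>3]
(C,Q): not NE [P2→P gives 6>0]
(D,P): not NE [P1→B gives 7>3]
(D,Q): not NE [P1→C gives 7>1; P2→P gives 5>0]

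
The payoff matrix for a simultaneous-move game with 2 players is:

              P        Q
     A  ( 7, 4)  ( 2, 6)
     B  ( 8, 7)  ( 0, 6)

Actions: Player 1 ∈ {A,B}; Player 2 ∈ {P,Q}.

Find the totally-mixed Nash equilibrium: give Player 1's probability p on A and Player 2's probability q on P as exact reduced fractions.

P1 indiff ⇒ q·7+(1-q)·2 = q·8+(1-q)·0 ⇒ q(-1) = (1-q)(-2) ⇒ q = 2/3
P2 indiff ⇒ p·4+(1-p)·7 = p·6+(1-p)·6 ⇒ p(-2) = (1-p)(-1) ⇒ p = 1/3

P1 mixes 1/3 on A; P2 mixes 2/3 on P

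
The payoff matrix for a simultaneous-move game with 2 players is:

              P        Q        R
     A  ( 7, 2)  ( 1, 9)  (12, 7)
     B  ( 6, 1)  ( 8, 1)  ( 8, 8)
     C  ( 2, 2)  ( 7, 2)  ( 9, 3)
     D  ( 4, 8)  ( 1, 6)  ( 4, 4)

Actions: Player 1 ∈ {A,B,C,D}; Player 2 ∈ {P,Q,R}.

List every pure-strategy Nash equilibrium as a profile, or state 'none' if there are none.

Equilibria: none

(A,P): not NE [P2→Q gives 9>2]
(A,Q): not NE [P1→B gives 8>1]
(A,R): not NE [P2→Q gives 9>7]
(B,P): not NE [P1→A gives 7>6; P2→R gives 8>1]
(B,Q): not NE [P2→R gives 8>1]
(B,R): not NE [P1→A gives 12>8]
(C,P): not NE [P1→A gives 7>2; P2→R gives 3>2]
(C,Q): not NE [P1→B gives 8>7; P2→R gives 3>2]
(C,R): not NE [P1→A gives 12>9]
(D,P): not NE [P1→A gives 7>4]
(D,Q): not NE [P1→B gives 8>1; P2→P gives 8>6]
(D,R): not NE [P1→A gives 12>4; P2→P gives 8>4]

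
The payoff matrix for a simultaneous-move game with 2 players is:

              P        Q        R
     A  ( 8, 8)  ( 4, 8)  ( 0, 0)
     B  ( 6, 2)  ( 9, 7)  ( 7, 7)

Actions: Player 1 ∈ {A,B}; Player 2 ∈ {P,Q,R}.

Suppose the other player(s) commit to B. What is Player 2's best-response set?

u_2(P vs B) = 2
u_2(Q vs B) = 7
u_2(R vs B) = 7
max payoff 7 at {Q,R}

P2 best: {Q,R}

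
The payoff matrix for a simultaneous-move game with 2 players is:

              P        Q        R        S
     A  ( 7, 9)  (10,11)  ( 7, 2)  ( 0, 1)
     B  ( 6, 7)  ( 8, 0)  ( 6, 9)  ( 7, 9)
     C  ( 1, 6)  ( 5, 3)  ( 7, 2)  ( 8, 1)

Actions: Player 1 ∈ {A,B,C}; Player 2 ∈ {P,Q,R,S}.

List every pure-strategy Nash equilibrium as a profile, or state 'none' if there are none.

(A,P): not NE [P2→Q gives 11>9]
(A,Q): NE
(A,R): not NE [P2→Q gives 11>2]
(A,S): not NE [P1→C gives 8>0; P2→Q gives 11>1]
(B,P): not NE [P1→A gives 7>6; P2→S gives 9>7]
(B,Q): not NE [P1→A gives 10>8; P2→S gives 9>0]
(B,R): not NE [P1→C gives 7>6]
(B,S): not NE [P1→C gives 8>7]
(C,P): not NE [P1→A gives 7>1]
(C,Q): not NE [P1→A gives 10>5; P2→P gives 6>3]
(C,R): not NE [P2→P gives 6>2]
(C,S): not NE [P2→P gives 6>1]

PSNE = {(A,Q)}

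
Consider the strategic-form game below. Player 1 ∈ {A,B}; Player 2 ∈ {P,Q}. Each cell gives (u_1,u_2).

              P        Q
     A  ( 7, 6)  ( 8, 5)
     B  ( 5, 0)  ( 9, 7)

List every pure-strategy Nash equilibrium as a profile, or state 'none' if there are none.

NE set: (A,P), (B,Q)

(A,P): NE
(A,Q): not NE [P1→B gives 9>8; P2→P gives 6>5]
(B,P): not NE [P1→A gives 7>5; P2→Q gives 7>0]
(B,Q): NE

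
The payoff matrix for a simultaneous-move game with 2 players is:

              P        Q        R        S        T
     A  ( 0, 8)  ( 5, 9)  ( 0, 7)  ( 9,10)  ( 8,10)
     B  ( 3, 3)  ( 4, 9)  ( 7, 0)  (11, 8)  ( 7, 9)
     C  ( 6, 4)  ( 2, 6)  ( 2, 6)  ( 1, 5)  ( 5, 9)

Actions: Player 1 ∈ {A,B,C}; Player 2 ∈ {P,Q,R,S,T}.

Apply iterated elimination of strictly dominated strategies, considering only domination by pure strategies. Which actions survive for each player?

Remaining: P1:{A,B} P2:{Q,S,T}

P2 drop P (Q beats it: A:9>8 B:9>3 C:6>4)
P1 drop C (B beats it: Q:4>2 R:7>2 S:11>1 T:7>5)
P2 drop R (Q beats it: A:9>7 B:9>0)
P1→{A,B} P2→{Q,S,T}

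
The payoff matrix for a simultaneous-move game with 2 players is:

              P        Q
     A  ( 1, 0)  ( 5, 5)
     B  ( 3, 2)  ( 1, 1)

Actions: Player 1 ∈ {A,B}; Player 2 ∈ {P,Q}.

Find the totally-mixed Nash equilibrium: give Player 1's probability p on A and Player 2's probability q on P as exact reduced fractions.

P1 indiff ⇒ q·1+(1-q)·5 = q·3+(1-q)·1 ⇒ q(-2) = (1-q)(-4) ⇒ q = 2/3
P2 indiff ⇒ p·0+(1-p)·2 = p·5+(1-p)·1 ⇒ p(-5) = (1-p)(-1) ⇒ p = 1/6

P1 mixes 1/6 on A; P2 mixes 2/3 on P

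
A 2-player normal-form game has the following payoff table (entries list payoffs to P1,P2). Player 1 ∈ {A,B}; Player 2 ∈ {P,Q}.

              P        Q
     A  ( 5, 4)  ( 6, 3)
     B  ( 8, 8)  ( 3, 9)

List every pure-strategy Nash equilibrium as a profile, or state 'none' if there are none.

No pure NE.

(A,P): not NE [P1→B gives 8>5]
(A,Q): not NE [P2→P gives 4>3]
(B,P): not NE [P2→Q gives 9>8]
(B,Q): not NE [P1→A gives 6>3]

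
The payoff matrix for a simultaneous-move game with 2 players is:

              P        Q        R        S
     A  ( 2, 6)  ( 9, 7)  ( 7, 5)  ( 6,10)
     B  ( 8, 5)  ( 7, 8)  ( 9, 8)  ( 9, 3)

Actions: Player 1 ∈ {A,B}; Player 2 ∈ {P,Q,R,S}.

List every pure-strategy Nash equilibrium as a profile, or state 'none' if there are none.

(A,P): not NE [P1→B gives 8>2; P2→S gives 10>6]
(A,Q): not NE [P2→S gives 10>7]
(A,R): not NE [P1→B gives 9>7; P2→S gives 10>5]
(A,S): not NE [P1→B gives 9>6]
(B,P): not NE [P2→R gives 8>5]
(B,Q): not NE [P1→A gives 9>7]
(B,R): NE
(B,S): not NE [P2→R gives 8>3]

Nash profiles: (B,R)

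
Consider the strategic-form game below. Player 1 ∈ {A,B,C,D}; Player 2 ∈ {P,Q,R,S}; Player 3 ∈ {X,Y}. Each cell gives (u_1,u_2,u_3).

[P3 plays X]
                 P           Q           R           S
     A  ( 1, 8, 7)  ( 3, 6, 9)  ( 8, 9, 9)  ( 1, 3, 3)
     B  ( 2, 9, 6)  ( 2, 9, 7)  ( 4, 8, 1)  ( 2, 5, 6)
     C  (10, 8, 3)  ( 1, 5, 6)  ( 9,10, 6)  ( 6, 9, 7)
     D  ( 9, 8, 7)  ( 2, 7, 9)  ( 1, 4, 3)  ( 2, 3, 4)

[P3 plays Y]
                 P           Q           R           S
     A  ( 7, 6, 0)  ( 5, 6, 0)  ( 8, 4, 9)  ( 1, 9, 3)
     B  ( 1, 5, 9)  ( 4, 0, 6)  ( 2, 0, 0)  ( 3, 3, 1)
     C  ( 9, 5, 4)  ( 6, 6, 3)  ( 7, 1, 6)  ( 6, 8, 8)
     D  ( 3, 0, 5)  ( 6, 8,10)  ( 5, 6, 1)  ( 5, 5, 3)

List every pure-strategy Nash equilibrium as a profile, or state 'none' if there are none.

(A,P,X): not NE [P1→C gives 10>1; P2→R gives 9>8]
(A,P,Y): not NE [P1→C gives 9>7; P2→S gives 9>6; P3→X gives 7>0]
(A,Q,X): not NE [P2→R gives 9>6]
(A,Q,Y): not NE [P1→D gives 6>5; P2→S gives 9>6; P3→X gives 9>0]
(A,R,X): not NE [P1→C gives 9>8]
(A,R,Y): not NE [P2→S gives 9>4]
(A,S,X): not NE [P1→C gives 6>1; P2→R gives 9>3]
(A,S,Y): not NE [P1→C gives 6>1]
(B,P,X): not NE [P1→C gives 10>2; P3→Y gives 9>6]
(B,P,Y): not NE [P1→C gives 9>1]
(B,Q,X): not NE [P1→A gives 3>2]
(B,Q,Y): not NE [P1→D gives 6>4; P2→P gives 5>0; P3→X gives 7>6]
(B,R,X): not NE [P1→C gives 9>4; P2→Q gives 9>8]
(B,R,Y): not NE [P1→A gives 8>2; P2→P gives 5>0; P3→X gives 1>0]
(B,S,X): not NE [P1→C gives 6>2; P2→Q gives 9>5]
(B,S,Y): not NE [P1→C gives 6>3; P2→P gives 5>3; P3→X gives 6>1]
(C,P,X): not NE [P2→R gives 10>8; P3→Y gives 4>3]
(C,P,Y): not NE [P2→S gives 8>5]
(C,Q,X): not NE [P1→A gives 3>1; P2→R gives 10>5]
(C,Q,Y): not NE [P2→S gives 8>6; P3→X gives 6>3]
(C,R,X): NE
(C,R,Y): not NE [P1→A gives 8>7; P2→S gives 8>1]
(C,S,X): not NE [P2→R gives 10>9; P3→Y gives 8>7]
(C,S,Y): NE
(D,P,X): not NE [P1→C gives 10>9]
(D,P,Y): not NE [P1→C gives 9>3; P2→Q gives 8>0; P3→X gives 7>5]
(D,Q,X): not NE [P1→A gives 3>2; P2→P gives 8>7; P3→Y gives 10>9]
(D,Q,Y): NE
(D,R,X): not NE [P1→C gives 9>1; P2→P gives 8>4]
(D,R,Y): not NE [P1→A gives 8>5; P2→Q gives 8>6; P3→X gives 3>1]
(D,S,X): not NE [P1→C gives 6>2; P2→P gives 8>3]
(D,S,Y): not NE [P1→C gives 6>5; P2→Q gives 8>5; P3→X gives 4>3]

NE set: (C,R,X), (C,S,Y), (D,Q,Y)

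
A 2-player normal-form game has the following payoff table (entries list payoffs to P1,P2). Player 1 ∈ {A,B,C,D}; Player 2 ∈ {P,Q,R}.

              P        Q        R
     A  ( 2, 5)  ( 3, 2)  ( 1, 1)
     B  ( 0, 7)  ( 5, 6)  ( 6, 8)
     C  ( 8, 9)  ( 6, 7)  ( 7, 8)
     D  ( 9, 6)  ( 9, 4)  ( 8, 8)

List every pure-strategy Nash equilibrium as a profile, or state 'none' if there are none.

PSNE = {(D,R)}

(A,P): not NE [P1→D gives 9>2]
(A,Q): not NE [P1→D gives 9>3; P2→P gives 5>2]
(A,R): not NE [P1→D gives 8>1; P2→P gives 5>1]
(B,P): not NE [P1→D gives 9>0; P2→R gives 8>7]
(B,Q): not NE [P1→D gives 9>5; P2→R gives 8>6]
(B,R): not NE [P1→D gives 8>6]
(C,P): not NE [P1→D gives 9>8]
(C,Q): not NE [P1→D gives 9>6; P2→P gives 9>7]
(C,R): not NE [P1→D gives 8>7; P2→P gives 9>8]
(D,P): not NE [P2→R gives 8>6]
(D,Q): not NE [P2→R gives 8>4]
(D,R): NE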